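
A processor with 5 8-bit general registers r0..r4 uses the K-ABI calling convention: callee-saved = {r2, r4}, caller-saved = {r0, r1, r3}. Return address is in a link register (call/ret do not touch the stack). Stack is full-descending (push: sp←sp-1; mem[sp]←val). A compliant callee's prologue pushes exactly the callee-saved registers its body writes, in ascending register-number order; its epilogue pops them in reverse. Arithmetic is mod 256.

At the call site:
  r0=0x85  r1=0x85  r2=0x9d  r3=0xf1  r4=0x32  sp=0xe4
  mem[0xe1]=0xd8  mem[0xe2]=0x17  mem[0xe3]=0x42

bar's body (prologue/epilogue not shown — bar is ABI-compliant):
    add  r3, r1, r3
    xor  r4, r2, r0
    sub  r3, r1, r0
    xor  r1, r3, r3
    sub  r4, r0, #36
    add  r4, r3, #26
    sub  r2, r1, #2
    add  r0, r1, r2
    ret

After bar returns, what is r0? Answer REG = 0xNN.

REG = 0xfe

prologue: push r2 → mem[0xe3]=0x9d, sp=0xe3
prologue: push r4 → mem[0xe2]=0x32, sp=0xe2
body[0] add  r3, r1, r3 → r3=0x76
body[1] xor  r4, r2, r0 → r4=0x18
body[2] sub  r3, r1, r0 → r3=0x00
body[3] xor  r1, r3, r3 → r1=0x00
body[4] sub  r4, r0, #36 → r4=0x61
body[5] add  r4, r3, #26 → r4=0x1a
body[6] sub  r2, r1, #2 → r2=0xfe
body[7] add  r0, r1, r2 → r0=0xfe
epilogue: pop r4=0x32, sp=0xe3
epilogue: pop r2=0x9d, sp=0xe4
r0 is caller-saved → body value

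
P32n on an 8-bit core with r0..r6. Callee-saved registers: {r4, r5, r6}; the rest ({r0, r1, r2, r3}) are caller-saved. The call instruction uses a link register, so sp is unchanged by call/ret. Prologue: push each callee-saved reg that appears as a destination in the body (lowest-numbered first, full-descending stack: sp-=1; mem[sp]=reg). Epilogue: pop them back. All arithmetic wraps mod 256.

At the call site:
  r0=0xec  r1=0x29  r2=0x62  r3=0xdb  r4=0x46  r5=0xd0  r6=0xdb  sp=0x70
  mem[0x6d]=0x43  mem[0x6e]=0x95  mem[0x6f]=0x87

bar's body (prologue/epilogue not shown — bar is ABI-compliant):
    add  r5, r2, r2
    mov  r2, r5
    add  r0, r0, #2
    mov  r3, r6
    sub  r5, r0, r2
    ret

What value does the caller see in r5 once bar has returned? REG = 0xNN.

prologue: push r5 -> mem[0x6f]=0xd0, sp=0x6f
body[0] add  r5, r2, r2 -> r5=0xc4
body[1] mov  r2, r5 -> r2=0xc4
body[2] add  r0, r0, #2 -> r0=0xee
body[3] mov  r3, r6 -> r3=0xdb
body[4] sub  r5, r0, r2 -> r5=0x2a
epilogue: pop r5=0xd0, sp=0x70
r5 is callee-saved -> restored

REG = 0xd0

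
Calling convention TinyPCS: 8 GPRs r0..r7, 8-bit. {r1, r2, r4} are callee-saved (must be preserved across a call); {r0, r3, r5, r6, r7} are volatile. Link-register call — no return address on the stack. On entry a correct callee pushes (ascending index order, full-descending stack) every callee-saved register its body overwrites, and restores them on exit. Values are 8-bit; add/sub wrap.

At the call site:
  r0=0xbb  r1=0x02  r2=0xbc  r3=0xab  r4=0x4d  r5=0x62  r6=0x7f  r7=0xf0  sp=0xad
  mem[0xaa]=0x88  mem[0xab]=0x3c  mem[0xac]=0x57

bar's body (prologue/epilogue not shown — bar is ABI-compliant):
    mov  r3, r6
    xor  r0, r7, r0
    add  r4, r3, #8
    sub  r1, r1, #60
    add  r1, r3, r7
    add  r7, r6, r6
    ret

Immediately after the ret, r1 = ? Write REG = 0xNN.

REG = 0x02

prologue: push r1 → mem[0xac]=0x02, sp=0xac
prologue: push r4 → mem[0xab]=0x4d, sp=0xab
body[0] mov  r3, r6 → r3=0x7f
body[1] xor  r0, r7, r0 → r0=0x4b
body[2] add  r4, r3, #8 → r4=0x87
body[3] sub  r1, r1, #60 → r1=0xc6
body[4] add  r1, r3, r7 → r1=0x6f
body[5] add  r7, r6, r6 → r7=0xfe
epilogue: pop r4=0x4d, sp=0xac
epilogue: pop r1=0x02, sp=0xad
r1 is callee-saved → restored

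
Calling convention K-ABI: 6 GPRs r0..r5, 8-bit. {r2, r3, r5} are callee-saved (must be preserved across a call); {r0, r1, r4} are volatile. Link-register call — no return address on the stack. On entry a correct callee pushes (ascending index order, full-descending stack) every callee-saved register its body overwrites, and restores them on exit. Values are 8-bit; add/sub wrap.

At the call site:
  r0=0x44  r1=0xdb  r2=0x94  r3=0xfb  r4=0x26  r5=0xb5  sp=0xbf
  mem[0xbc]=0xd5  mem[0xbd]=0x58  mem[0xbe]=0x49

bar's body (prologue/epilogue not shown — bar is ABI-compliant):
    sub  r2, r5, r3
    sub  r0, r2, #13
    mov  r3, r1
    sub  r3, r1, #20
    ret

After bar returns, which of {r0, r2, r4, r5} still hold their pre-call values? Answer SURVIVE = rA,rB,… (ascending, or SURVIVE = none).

SURVIVE = r2,r4,r5

prologue: push r2 → mem[0xbe]=0x94, sp=0xbe
prologue: push r3 → mem[0xbd]=0xfb, sp=0xbd
body[0] sub  r2, r5, r3 → r2=0xba
body[1] sub  r0, r2, #13 → r0=0xad
body[2] mov  r3, r1 → r3=0xdb
body[3] sub  r3, r1, #20 → r3=0xc7
epilogue: pop r3=0xfb, sp=0xbe
epilogue: pop r2=0x94, sp=0xbf
r0: caller-saved, written=True
r2: callee-saved, written=True
r4: caller-saved, written=False
r5: callee-saved, written=False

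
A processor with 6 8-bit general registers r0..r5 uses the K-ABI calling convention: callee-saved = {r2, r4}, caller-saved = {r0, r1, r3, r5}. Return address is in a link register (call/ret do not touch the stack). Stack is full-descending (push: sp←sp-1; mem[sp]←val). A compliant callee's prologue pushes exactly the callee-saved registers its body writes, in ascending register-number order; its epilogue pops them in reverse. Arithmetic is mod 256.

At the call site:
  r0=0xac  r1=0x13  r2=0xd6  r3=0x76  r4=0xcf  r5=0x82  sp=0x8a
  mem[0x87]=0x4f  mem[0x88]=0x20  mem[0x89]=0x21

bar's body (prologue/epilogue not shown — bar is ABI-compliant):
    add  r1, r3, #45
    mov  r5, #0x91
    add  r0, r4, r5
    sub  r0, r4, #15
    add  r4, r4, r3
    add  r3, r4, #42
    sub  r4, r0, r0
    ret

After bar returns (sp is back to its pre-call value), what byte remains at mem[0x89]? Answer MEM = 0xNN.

MEM = 0xcf

prologue: push r4 -> mem[0x89]=0xcf, sp=0x89
body[0] add  r1, r3, #45 -> r1=0xa3
body[1] mov  r5, #0x91 -> r5=0x91
body[2] add  r0, r4, r5 -> r0=0x60
body[3] sub  r0, r4, #15 -> r0=0xc0
body[4] add  r4, r4, r3 -> r4=0x45
body[5] add  r3, r4, #42 -> r3=0x6f
body[6] sub  r4, r0, r0 -> r4=0x00
epilogue: pop r4=0xcf, sp=0x8a
prologue pushed ['r4'] at ['0x89']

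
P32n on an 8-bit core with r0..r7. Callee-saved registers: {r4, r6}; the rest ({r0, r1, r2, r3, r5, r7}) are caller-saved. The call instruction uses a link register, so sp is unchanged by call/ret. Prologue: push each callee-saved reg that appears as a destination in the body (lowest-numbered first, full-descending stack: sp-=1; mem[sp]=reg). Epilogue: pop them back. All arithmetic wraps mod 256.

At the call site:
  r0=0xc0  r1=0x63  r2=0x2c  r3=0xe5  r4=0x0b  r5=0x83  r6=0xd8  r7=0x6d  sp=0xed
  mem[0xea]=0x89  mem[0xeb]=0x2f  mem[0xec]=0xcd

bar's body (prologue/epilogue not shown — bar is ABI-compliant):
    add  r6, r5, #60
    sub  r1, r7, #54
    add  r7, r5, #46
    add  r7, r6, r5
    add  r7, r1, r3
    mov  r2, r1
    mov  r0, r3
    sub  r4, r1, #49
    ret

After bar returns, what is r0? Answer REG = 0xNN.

prologue: push r4 -> mem[0xec]=0x0b, sp=0xec
prologue: push r6 -> mem[0xeb]=0xd8, sp=0xeb
body[0] add  r6, r5, #60 -> r6=0xbf
body[1] sub  r1, r7, #54 -> r1=0x37
body[2] add  r7, r5, #46 -> r7=0xb1
body[3] add  r7, r6, r5 -> r7=0x42
body[4] add  r7, r1, r3 -> r7=0x1c
body[5] mov  r2, r1 -> r2=0x37
body[6] mov  r0, r3 -> r0=0xe5
body[7] sub  r4, r1, #49 -> r4=0x06
epilogue: pop r6=0xd8, sp=0xec
epilogue: pop r4=0x0b, sp=0xed
r0 is caller-saved -> body value

REG = 0xe5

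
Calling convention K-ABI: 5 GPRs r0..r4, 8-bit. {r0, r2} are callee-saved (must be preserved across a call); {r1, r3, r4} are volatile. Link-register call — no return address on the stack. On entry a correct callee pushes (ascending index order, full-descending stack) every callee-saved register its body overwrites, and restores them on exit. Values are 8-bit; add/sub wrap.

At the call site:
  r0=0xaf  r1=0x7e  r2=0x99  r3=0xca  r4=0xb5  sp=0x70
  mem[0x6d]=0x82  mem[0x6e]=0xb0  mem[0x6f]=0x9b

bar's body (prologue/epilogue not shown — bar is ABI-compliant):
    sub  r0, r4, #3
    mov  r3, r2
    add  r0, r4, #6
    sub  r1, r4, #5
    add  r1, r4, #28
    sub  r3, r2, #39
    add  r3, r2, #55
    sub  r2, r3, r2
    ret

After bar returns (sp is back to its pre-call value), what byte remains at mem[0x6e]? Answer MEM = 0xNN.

prologue: push r0 → mem[0x6f]=0xaf, sp=0x6f
prologue: push r2 → mem[0x6e]=0x99, sp=0x6e
body[0] sub  r0, r4, #3 → r0=0xb2
body[1] mov  r3, r2 → r3=0x99
body[2] add  r0, r4, #6 → r0=0xbb
body[3] sub  r1, r4, #5 → r1=0xb0
body[4] add  r1, r4, #28 → r1=0xd1
body[5] sub  r3, r2, #39 → r3=0x72
body[6] add  r3, r2, #55 → r3=0xd0
body[7] sub  r2, r3, r2 → r2=0x37
epilogue: pop r2=0x99, sp=0x6f
epilogue: pop r0=0xaf, sp=0x70
prologue pushed ['r0', 'r2'] at ['0x6f', '0x6e']

MEM = 0x99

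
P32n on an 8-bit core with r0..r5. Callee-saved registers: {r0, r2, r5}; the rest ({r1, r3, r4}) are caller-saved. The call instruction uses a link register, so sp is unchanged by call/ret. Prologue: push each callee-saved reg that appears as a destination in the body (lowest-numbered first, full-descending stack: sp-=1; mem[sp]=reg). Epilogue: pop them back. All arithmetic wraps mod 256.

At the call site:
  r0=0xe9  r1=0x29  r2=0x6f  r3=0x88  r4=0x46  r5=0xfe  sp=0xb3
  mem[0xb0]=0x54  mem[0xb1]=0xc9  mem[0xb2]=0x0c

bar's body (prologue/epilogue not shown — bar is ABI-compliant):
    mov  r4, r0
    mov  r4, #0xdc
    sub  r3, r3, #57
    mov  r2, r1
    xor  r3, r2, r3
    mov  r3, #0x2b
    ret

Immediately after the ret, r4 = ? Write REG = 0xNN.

prologue: push r2 → mem[0xb2]=0x6f, sp=0xb2
body[0] mov  r4, r0 → r4=0xe9
body[1] mov  r4, #0xdc → r4=0xdc
body[2] sub  r3, r3, #57 → r3=0x4f
body[3] mov  r2, r1 → r2=0x29
body[4] xor  r3, r2, r3 → r3=0x66
body[5] mov  r3, #0x2b → r3=0x2b
epilogue: pop r2=0x6f, sp=0xb3
r4 is caller-saved → body value

REG = 0xdc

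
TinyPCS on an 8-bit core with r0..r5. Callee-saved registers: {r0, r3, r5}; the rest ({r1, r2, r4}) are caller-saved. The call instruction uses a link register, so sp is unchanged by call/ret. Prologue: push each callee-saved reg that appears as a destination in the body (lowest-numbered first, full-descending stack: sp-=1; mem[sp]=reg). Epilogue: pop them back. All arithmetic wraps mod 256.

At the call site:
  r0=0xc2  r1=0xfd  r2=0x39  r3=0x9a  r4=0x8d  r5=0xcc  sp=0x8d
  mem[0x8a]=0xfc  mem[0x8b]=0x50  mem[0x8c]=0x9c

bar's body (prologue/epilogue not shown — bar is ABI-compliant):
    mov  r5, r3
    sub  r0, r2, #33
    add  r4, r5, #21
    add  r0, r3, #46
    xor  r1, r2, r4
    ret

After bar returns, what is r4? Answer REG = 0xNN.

REG = 0xaf

prologue: push r0 → mem[0x8c]=0xc2, sp=0x8c
prologue: push r5 → mem[0x8b]=0xcc, sp=0x8b
body[0] mov  r5, r3 → r5=0x9a
body[1] sub  r0, r2, #33 → r0=0x18
body[2] add  r4, r5, #21 → r4=0xaf
body[3] add  r0, r3, #46 → r0=0xc8
body[4] xor  r1, r2, r4 → r1=0x96
epilogue: pop r5=0xcc, sp=0x8c
epilogue: pop r0=0xc2, sp=0x8d
r4 is caller-saved → body value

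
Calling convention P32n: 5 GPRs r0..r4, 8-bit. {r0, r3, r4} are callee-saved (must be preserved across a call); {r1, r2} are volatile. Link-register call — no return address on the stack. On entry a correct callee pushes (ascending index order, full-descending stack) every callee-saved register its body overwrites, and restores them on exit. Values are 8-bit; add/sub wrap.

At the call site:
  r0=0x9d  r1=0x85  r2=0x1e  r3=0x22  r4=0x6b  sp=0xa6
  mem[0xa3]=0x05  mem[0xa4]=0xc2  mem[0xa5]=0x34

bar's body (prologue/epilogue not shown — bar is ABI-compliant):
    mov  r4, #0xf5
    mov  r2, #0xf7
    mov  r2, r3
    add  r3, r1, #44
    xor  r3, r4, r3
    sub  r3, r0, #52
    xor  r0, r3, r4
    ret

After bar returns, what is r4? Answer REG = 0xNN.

REG = 0x6b

prologue: push r0 → mem[0xa5]=0x9d, sp=0xa5
prologue: push r3 → mem[0xa4]=0x22, sp=0xa4
prologue: push r4 → mem[0xa3]=0x6b, sp=0xa3
body[0] mov  r4, #0xf5 → r4=0xf5
body[1] mov  r2, #0xf7 → r2=0xf7
body[2] mov  r2, r3 → r2=0x22
body[3] add  r3, r1, #44 → r3=0xb1
body[4] xor  r3, r4, r3 → r3=0x44
body[5] sub  r3, r0, #52 → r3=0x69
body[6] xor  r0, r3, r4 → r0=0x9c
epilogue: pop r4=0x6b, sp=0xa4
epilogue: pop r3=0x22, sp=0xa5
epilogue: pop r0=0x9d, sp=0xa6
r4 is callee-saved → restored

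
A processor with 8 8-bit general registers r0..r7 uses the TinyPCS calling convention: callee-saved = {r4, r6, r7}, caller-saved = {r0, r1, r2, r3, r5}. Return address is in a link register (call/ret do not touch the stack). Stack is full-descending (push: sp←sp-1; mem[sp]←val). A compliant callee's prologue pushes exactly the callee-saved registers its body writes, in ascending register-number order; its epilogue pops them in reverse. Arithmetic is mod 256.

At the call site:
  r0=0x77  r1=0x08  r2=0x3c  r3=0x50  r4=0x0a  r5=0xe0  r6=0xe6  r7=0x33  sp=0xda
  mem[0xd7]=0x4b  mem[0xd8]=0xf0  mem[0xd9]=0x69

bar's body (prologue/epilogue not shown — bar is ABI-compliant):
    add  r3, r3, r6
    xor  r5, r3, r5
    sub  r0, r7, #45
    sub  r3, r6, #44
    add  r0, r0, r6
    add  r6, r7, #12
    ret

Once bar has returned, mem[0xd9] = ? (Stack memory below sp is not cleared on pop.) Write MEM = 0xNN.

prologue: push r6 -> mem[0xd9]=0xe6, sp=0xd9
body[0] add  r3, r3, r6 -> r3=0x36
body[1] xor  r5, r3, r5 -> r5=0xd6
body[2] sub  r0, r7, #45 -> r0=0x06
body[3] sub  r3, r6, #44 -> r3=0xba
body[4] add  r0, r0, r6 -> r0=0xec
body[5] add  r6, r7, #12 -> r6=0x3f
epilogue: pop r6=0xe6, sp=0xda
prologue pushed ['r6'] at ['0xd9']

MEM = 0xe6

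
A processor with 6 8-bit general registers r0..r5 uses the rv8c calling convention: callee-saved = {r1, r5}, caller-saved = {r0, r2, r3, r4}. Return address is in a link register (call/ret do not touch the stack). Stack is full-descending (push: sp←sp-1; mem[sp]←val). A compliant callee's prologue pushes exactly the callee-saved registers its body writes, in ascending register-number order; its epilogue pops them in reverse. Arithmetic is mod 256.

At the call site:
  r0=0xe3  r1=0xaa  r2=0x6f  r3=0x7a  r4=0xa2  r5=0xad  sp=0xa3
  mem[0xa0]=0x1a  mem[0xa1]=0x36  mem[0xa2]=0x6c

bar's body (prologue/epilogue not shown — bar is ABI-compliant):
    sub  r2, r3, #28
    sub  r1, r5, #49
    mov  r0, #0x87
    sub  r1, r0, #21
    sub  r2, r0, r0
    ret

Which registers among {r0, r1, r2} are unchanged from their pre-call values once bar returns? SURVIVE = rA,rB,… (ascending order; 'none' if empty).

prologue: push r1 → mem[0xa2]=0xaa, sp=0xa2
body[0] sub  r2, r3, #28 → r2=0x5e
body[1] sub  r1, r5, #49 → r1=0x7c
body[2] mov  r0, #0x87 → r0=0x87
body[3] sub  r1, r0, #21 → r1=0x72
body[4] sub  r2, r0, r0 → r2=0x00
epilogue: pop r1=0xaa, sp=0xa3
r0: caller-saved, written=True
r1: callee-saved, written=True
r2: caller-saved, written=True

SURVIVE = r1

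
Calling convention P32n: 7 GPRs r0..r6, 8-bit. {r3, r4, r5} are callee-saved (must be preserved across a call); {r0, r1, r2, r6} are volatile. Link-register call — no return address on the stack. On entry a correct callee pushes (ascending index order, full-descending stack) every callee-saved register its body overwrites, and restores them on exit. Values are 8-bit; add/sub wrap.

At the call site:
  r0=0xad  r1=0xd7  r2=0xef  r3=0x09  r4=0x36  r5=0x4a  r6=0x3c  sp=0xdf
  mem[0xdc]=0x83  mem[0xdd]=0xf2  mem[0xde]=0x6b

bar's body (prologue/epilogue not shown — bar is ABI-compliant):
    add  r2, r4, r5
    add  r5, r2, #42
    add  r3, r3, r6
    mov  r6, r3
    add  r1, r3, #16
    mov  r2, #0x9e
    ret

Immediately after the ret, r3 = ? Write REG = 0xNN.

REG = 0x09

prologue: push r3 -> mem[0xde]=0x09, sp=0xde
prologue: push r5 -> mem[0xdd]=0x4a, sp=0xdd
body[0] add  r2, r4, r5 -> r2=0x80
body[1] add  r5, r2, #42 -> r5=0xaa
body[2] add  r3, r3, r6 -> r3=0x45
body[3] mov  r6, r3 -> r6=0x45
body[4] add  r1, r3, #16 -> r1=0x55
body[5] mov  r2, #0x9e -> r2=0x9e
epilogue: pop r5=0x4a, sp=0xde
epilogue: pop r3=0x09, sp=0xdf
r3 is callee-saved -> restored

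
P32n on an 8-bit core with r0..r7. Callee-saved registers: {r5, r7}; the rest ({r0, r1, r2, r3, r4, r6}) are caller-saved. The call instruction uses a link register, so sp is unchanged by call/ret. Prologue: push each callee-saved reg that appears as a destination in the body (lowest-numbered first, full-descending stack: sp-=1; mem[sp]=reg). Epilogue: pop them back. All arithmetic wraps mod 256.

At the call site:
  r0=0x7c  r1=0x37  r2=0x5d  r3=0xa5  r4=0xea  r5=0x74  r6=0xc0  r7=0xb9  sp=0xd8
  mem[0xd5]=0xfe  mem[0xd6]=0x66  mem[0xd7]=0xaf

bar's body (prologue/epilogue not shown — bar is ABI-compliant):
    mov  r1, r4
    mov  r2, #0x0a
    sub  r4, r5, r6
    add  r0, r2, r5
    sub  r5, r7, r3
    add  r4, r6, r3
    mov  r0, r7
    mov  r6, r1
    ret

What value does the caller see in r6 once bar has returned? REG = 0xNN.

prologue: push r5 → mem[0xd7]=0x74, sp=0xd7
body[0] mov  r1, r4 → r1=0xea
body[1] mov  r2, #0x0a → r2=0x0a
body[2] sub  r4, r5, r6 → r4=0xb4
body[3] add  r0, r2, r5 → r0=0x7e
body[4] sub  r5, r7, r3 → r5=0x14
body[5] add  r4, r6, r3 → r4=0x65
body[6] mov  r0, r7 → r0=0xb9
body[7] mov  r6, r1 → r6=0xea
epilogue: pop r5=0x74, sp=0xd8
r6 is caller-saved → body value

REG = 0xea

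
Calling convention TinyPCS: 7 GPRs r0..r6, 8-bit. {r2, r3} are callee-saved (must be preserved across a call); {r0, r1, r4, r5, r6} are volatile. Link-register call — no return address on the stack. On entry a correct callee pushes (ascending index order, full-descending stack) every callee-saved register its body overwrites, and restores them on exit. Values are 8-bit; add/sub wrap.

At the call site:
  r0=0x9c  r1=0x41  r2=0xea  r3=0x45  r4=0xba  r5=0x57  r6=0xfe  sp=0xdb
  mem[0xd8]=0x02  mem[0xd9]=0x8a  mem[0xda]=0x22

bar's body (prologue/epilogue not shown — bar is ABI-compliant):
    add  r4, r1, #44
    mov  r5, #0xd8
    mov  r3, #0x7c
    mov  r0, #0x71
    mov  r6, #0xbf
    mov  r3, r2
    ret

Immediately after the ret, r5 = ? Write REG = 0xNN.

prologue: push r3 -> mem[0xda]=0x45, sp=0xda
body[0] add  r4, r1, #44 -> r4=0x6d
body[1] mov  r5, #0xd8 -> r5=0xd8
body[2] mov  r3, #0x7c -> r3=0x7c
body[3] mov  r0, #0x71 -> r0=0x71
body[4] mov  r6, #0xbf -> r6=0xbf
body[5] mov  r3, r2 -> r3=0xea
epilogue: pop r3=0x45, sp=0xdb
r5 is caller-saved -> body value

REG = 0xd8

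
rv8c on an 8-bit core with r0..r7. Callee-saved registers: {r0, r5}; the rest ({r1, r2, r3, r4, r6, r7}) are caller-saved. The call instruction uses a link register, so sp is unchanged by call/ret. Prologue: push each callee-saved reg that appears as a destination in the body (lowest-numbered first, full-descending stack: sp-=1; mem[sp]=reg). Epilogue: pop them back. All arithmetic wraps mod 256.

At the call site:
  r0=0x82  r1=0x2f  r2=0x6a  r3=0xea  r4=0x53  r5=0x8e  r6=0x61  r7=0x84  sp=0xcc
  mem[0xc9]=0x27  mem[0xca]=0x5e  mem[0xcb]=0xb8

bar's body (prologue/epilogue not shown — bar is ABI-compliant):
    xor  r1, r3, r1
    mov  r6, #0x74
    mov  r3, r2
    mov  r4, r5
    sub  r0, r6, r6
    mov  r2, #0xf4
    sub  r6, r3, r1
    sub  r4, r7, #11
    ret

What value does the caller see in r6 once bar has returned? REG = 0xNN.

REG = 0xa5

prologue: push r0 -> mem[0xcb]=0x82, sp=0xcb
body[0] xor  r1, r3, r1 -> r1=0xc5
body[1] mov  r6, #0x74 -> r6=0x74
body[2] mov  r3, r2 -> r3=0x6a
body[3] mov  r4, r5 -> r4=0x8e
body[4] sub  r0, r6, r6 -> r0=0x00
body[5] mov  r2, #0xf4 -> r2=0xf4
body[6] sub  r6, r3, r1 -> r6=0xa5
body[7] sub  r4, r7, #11 -> r4=0x79
epilogue: pop r0=0x82, sp=0xcc
r6 is caller-saved -> body value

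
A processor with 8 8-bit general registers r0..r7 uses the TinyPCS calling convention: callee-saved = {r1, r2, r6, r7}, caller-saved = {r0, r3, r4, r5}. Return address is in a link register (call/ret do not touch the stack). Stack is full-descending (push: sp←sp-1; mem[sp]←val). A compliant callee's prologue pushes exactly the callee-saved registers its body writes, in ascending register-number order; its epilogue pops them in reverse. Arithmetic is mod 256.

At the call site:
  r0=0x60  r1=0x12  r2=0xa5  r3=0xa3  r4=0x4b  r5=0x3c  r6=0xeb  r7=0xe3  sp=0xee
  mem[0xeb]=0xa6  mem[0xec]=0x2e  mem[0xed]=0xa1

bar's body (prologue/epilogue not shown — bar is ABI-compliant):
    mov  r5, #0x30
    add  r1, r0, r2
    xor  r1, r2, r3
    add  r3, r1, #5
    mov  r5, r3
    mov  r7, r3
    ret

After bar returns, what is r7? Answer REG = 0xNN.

prologue: push r1 → mem[0xed]=0x12, sp=0xed
prologue: push r7 → mem[0xec]=0xe3, sp=0xec
body[0] mov  r5, #0x30 → r5=0x30
body[1] add  r1, r0, r2 → r1=0x05
body[2] xor  r1, r2, r3 → r1=0x06
body[3] add  r3, r1, #5 → r3=0x0b
body[4] mov  r5, r3 → r5=0x0b
body[5] mov  r7, r3 → r7=0x0b
epilogue: pop r7=0xe3, sp=0xed
epilogue: pop r1=0x12, sp=0xee
r7 is callee-saved → restored

REG = 0xe3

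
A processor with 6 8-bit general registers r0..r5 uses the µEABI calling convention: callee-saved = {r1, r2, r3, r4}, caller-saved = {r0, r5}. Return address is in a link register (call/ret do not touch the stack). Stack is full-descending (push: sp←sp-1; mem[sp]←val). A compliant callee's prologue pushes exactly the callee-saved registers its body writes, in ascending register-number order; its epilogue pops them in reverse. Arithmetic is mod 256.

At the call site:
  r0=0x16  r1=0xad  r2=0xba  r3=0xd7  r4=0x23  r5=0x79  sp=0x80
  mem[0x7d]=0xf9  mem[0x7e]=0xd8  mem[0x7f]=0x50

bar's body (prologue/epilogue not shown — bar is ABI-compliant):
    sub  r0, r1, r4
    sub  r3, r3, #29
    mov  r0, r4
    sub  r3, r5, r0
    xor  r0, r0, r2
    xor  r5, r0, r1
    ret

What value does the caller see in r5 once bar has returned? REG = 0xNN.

REG = 0x34

prologue: push r3 -> mem[0x7f]=0xd7, sp=0x7f
body[0] sub  r0, r1, r4 -> r0=0x8a
body[1] sub  r3, r3, #29 -> r3=0xba
body[2] mov  r0, r4 -> r0=0x23
body[3] sub  r3, r5, r0 -> r3=0x56
body[4] xor  r0, r0, r2 -> r0=0x99
body[5] xor  r5, r0, r1 -> r5=0x34
epilogue: pop r3=0xd7, sp=0x80
r5 is caller-saved -> body value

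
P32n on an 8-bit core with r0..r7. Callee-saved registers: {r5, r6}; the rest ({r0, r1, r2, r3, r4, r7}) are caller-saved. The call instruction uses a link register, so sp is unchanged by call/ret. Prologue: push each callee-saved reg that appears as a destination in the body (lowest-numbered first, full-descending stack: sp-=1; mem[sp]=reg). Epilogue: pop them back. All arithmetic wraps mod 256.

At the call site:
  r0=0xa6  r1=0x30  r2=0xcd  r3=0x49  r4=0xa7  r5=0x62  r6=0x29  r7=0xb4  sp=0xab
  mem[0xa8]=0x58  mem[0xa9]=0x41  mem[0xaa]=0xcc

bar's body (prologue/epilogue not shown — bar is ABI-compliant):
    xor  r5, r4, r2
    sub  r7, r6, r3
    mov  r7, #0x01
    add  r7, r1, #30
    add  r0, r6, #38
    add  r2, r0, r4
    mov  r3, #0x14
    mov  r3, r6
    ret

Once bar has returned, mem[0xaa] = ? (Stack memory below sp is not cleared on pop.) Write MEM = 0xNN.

MEM = 0x62

prologue: push r5 → mem[0xaa]=0x62, sp=0xaa
body[0] xor  r5, r4, r2 → r5=0x6a
body[1] sub  r7, r6, r3 → r7=0xe0
body[2] mov  r7, #0x01 → r7=0x01
body[3] add  r7, r1, #30 → r7=0x4e
body[4] add  r0, r6, #38 → r0=0x4f
body[5] add  r2, r0, r4 → r2=0xf6
body[6] mov  r3, #0x14 → r3=0x14
body[7] mov  r3, r6 → r3=0x29
epilogue: pop r5=0x62, sp=0xab
prologue pushed ['r5'] at ['0xaa']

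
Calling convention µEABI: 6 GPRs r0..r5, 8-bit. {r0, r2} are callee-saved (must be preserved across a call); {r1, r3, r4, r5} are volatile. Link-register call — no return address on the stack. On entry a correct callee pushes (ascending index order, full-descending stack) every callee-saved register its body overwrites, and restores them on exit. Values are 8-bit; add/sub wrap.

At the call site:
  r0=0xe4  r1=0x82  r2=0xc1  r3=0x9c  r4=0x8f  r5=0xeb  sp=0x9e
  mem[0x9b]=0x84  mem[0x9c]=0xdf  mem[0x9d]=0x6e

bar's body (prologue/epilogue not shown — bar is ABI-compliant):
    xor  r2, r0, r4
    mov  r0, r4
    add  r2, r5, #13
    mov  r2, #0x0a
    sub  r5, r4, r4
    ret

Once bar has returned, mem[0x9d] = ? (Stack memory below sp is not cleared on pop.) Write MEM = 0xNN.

MEM = 0xe4

prologue: push r0 → mem[0x9d]=0xe4, sp=0x9d
prologue: push r2 → mem[0x9c]=0xc1, sp=0x9c
body[0] xor  r2, r0, r4 → r2=0x6b
body[1] mov  r0, r4 → r0=0x8f
body[2] add  r2, r5, #13 → r2=0xf8
body[3] mov  r2, #0x0a → r2=0x0a
body[4] sub  r5, r4, r4 → r5=0x00
epilogue: pop r2=0xc1, sp=0x9d
epilogue: pop r0=0xe4, sp=0x9e
prologue pushed ['r0', 'r2'] at ['0x9d', '0x9c']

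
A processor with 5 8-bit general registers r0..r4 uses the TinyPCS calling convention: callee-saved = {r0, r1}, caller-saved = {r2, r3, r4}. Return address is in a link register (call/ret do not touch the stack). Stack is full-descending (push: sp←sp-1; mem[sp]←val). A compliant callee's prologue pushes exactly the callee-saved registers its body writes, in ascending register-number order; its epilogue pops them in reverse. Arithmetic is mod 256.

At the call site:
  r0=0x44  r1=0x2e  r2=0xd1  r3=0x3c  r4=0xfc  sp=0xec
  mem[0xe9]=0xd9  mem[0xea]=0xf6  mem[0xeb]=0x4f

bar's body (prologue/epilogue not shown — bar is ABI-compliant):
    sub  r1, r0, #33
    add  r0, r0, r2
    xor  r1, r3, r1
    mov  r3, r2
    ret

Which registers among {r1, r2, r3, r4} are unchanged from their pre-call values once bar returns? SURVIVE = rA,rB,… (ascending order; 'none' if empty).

SURVIVE = r1,r2,r4

prologue: push r0 → mem[0xeb]=0x44, sp=0xeb
prologue: push r1 → mem[0xea]=0x2e, sp=0xea
body[0] sub  r1, r0, #33 → r1=0x23
body[1] add  r0, r0, r2 → r0=0x15
body[2] xor  r1, r3, r1 → r1=0x1f
body[3] mov  r3, r2 → r3=0xd1
epilogue: pop r1=0x2e, sp=0xeb
epilogue: pop r0=0x44, sp=0xec
r1: callee-saved, written=True
r2: caller-saved, written=False
r3: caller-saved, written=True
r4: caller-saved, written=False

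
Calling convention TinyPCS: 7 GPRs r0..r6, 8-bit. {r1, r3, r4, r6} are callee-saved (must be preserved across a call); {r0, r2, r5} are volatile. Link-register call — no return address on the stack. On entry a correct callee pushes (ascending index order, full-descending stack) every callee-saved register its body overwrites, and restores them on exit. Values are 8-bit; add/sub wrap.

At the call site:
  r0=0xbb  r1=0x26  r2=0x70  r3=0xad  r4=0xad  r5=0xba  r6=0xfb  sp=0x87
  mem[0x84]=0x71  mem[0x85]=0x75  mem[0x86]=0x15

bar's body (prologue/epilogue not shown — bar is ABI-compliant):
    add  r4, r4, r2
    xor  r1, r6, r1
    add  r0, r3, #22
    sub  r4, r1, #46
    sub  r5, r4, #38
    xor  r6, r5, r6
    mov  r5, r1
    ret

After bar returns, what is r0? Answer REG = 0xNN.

REG = 0xc3

prologue: push r1 -> mem[0x86]=0x26, sp=0x86
prologue: push r4 -> mem[0x85]=0xad, sp=0x85
prologue: push r6 -> mem[0x84]=0xfb, sp=0x84
body[0] add  r4, r4, r2 -> r4=0x1d
body[1] xor  r1, r6, r1 -> r1=0xdd
body[2] add  r0, r3, #22 -> r0=0xc3
body[3] sub  r4, r1, #46 -> r4=0xaf
body[4] sub  r5, r4, #38 -> r5=0x89
body[5] xor  r6, r5, r6 -> r6=0x72
body[6] mov  r5, r1 -> r5=0xdd
epilogue: pop r6=0xfb, sp=0x85
epilogue: pop r4=0xad, sp=0x86
epilogue: pop r1=0x26, sp=0x87
r0 is caller-saved -> body value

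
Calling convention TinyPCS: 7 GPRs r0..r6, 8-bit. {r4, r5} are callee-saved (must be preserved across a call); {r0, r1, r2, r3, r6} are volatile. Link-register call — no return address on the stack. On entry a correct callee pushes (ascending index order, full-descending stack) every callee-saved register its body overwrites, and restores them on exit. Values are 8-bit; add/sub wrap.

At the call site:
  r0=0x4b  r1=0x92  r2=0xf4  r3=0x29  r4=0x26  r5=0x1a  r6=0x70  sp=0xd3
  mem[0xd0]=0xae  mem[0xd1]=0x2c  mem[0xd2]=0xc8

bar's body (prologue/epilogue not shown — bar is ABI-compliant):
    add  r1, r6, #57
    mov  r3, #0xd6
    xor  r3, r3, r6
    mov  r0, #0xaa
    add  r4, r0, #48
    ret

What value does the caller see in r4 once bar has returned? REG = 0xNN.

prologue: push r4 → mem[0xd2]=0x26, sp=0xd2
body[0] add  r1, r6, #57 → r1=0xa9
body[1] mov  r3, #0xd6 → r3=0xd6
body[2] xor  r3, r3, r6 → r3=0xa6
body[3] mov  r0, #0xaa → r0=0xaa
body[4] add  r4, r0, #48 → r4=0xda
epilogue: pop r4=0x26, sp=0xd3
r4 is callee-saved → restored

REG = 0x26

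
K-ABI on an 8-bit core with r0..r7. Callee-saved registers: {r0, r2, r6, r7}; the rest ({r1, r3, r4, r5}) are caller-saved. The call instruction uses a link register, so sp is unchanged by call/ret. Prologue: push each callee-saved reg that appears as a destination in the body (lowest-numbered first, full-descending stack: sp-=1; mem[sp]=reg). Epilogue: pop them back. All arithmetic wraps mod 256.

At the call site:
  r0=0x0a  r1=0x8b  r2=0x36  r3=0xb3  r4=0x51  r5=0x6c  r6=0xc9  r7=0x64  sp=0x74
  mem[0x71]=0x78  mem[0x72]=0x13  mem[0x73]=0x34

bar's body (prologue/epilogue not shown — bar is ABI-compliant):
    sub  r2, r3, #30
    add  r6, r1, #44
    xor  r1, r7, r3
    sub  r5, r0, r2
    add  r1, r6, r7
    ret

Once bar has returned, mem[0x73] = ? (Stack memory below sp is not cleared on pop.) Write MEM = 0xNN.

MEM = 0x36

prologue: push r2 → mem[0x73]=0x36, sp=0x73
prologue: push r6 → mem[0x72]=0xc9, sp=0x72
body[0] sub  r2, r3, #30 → r2=0x95
body[1] add  r6, r1, #44 → r6=0xb7
body[2] xor  r1, r7, r3 → r1=0xd7
body[3] sub  r5, r0, r2 → r5=0x75
body[4] add  r1, r6, r7 → r1=0x1b
epilogue: pop r6=0xc9, sp=0x73
epilogue: pop r2=0x36, sp=0x74
prologue pushed ['r2', 'r6'] at ['0x73', '0x72']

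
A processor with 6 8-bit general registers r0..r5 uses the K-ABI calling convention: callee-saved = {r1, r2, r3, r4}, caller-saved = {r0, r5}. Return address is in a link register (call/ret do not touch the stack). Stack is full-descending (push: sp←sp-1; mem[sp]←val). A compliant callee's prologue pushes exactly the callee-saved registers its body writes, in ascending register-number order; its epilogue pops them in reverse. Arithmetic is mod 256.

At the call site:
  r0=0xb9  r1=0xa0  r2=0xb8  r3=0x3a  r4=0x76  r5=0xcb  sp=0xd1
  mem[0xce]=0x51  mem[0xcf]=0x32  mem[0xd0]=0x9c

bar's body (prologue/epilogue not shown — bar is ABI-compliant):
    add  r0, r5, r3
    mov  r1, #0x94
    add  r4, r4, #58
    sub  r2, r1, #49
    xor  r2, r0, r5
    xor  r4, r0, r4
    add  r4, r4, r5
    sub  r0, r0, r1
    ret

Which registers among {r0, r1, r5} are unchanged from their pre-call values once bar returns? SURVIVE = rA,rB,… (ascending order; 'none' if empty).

SURVIVE = r1,r5

prologue: push r1 → mem[0xd0]=0xa0, sp=0xd0
prologue: push r2 → mem[0xcf]=0xb8, sp=0xcf
prologue: push r4 → mem[0xce]=0x76, sp=0xce
body[0] add  r0, r5, r3 → r0=0x05
body[1] mov  r1, #0x94 → r1=0x94
body[2] add  r4, r4, #58 → r4=0xb0
body[3] sub  r2, r1, #49 → r2=0x63
body[4] xor  r2, r0, r5 → r2=0xce
body[5] xor  r4, r0, r4 → r4=0xb5
body[6] add  r4, r4, r5 → r4=0x80
body[7] sub  r0, r0, r1 → r0=0x71
epilogue: pop r4=0x76, sp=0xcf
epilogue: pop r2=0xb8, sp=0xd0
epilogue: pop r1=0xa0, sp=0xd1
r0: caller-saved, written=True
r1: callee-saved, written=True
r5: caller-saved, written=False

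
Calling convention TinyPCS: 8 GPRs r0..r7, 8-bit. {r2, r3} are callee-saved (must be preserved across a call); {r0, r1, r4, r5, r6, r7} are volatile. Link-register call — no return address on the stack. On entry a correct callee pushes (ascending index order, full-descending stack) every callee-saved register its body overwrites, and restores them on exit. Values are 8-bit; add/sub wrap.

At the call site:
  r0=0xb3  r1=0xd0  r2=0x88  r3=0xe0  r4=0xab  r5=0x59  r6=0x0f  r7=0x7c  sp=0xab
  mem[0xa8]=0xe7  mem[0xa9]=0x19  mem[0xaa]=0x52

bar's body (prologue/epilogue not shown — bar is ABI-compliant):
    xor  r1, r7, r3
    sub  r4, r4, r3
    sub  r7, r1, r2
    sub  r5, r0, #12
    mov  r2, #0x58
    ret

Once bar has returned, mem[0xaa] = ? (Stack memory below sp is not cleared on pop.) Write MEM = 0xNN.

prologue: push r2 → mem[0xaa]=0x88, sp=0xaa
body[0] xor  r1, r7, r3 → r1=0x9c
body[1] sub  r4, r4, r3 → r4=0xcb
body[2] sub  r7, r1, r2 → r7=0x14
body[3] sub  r5, r0, #12 → r5=0xa7
body[4] mov  r2, #0x58 → r2=0x58
epilogue: pop r2=0x88, sp=0xab
prologue pushed ['r2'] at ['0xaa']

MEM = 0x88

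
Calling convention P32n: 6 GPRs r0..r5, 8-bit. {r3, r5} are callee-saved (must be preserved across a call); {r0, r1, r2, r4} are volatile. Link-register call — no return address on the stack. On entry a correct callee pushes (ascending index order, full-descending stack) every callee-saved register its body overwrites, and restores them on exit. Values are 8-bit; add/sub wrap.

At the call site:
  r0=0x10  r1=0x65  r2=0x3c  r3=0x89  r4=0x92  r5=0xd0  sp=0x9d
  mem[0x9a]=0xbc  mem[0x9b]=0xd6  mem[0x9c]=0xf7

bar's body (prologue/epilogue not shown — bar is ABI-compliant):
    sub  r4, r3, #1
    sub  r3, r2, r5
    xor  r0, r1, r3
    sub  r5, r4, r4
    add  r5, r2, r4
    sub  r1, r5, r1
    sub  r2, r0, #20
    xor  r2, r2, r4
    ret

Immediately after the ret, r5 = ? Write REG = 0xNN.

prologue: push r3 → mem[0x9c]=0x89, sp=0x9c
prologue: push r5 → mem[0x9b]=0xd0, sp=0x9b
body[0] sub  r4, r3, #1 → r4=0x88
body[1] sub  r3, r2, r5 → r3=0x6c
body[2] xor  r0, r1, r3 → r0=0x09
body[3] sub  r5, r4, r4 → r5=0x00
body[4] add  r5, r2, r4 → r5=0xc4
body[5] sub  r1, r5, r1 → r1=0x5f
body[6] sub  r2, r0, #20 → r2=0xf5
body[7] xor  r2, r2, r4 → r2=0x7d
epilogue: pop r5=0xd0, sp=0x9c
epilogue: pop r3=0x89, sp=0x9d
r5 is callee-saved → restored

REG = 0xd0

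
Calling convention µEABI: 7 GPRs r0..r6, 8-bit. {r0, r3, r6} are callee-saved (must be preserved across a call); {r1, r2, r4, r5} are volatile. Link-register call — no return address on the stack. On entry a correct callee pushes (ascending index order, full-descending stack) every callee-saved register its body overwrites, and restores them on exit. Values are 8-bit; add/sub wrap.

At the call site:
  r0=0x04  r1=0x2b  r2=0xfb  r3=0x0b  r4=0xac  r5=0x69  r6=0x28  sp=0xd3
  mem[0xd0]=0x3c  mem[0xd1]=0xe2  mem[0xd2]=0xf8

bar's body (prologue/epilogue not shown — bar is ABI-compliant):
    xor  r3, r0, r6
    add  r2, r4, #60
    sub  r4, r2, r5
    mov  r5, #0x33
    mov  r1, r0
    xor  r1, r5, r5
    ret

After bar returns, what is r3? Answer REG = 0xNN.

prologue: push r3 -> mem[0xd2]=0x0b, sp=0xd2
body[0] xor  r3, r0, r6 -> r3=0x2c
body[1] add  r2, r4, #60 -> r2=0xe8
body[2] sub  r4, r2, r5 -> r4=0x7f
body[3] mov  r5, #0x33 -> r5=0x33
body[4] mov  r1, r0 -> r1=0x04
body[5] xor  r1, r5, r5 -> r1=0x00
epilogue: pop r3=0x0b, sp=0xd3
r3 is callee-saved -> restored

REG = 0x0b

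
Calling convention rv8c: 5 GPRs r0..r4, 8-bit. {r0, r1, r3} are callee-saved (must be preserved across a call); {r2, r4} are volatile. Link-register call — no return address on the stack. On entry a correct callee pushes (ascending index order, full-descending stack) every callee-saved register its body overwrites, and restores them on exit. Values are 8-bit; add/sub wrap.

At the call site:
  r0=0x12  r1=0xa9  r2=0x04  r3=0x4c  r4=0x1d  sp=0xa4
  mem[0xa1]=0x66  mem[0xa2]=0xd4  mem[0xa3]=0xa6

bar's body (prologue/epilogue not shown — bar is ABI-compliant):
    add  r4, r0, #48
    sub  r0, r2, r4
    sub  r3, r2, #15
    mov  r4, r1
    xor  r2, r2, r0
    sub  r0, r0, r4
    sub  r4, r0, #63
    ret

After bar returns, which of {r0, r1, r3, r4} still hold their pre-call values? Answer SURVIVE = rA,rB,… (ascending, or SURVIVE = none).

prologue: push r0 → mem[0xa3]=0x12, sp=0xa3
prologue: push r3 → mem[0xa2]=0x4c, sp=0xa2
body[0] add  r4, r0, #48 → r4=0x42
body[1] sub  r0, r2, r4 → r0=0xc2
body[2] sub  r3, r2, #15 → r3=0xf5
body[3] mov  r4, r1 → r4=0xa9
body[4] xor  r2, r2, r0 → r2=0xc6
body[5] sub  r0, r0, r4 → r0=0x19
body[6] sub  r4, r0, #63 → r4=0xda
epilogue: pop r3=0x4c, sp=0xa3
epilogue: pop r0=0x12, sp=0xa4
r0: callee-saved, written=True
r1: callee-saved, written=False
r3: callee-saved, written=True
r4: caller-saved, written=True

SURVIVE = r0,r1,r3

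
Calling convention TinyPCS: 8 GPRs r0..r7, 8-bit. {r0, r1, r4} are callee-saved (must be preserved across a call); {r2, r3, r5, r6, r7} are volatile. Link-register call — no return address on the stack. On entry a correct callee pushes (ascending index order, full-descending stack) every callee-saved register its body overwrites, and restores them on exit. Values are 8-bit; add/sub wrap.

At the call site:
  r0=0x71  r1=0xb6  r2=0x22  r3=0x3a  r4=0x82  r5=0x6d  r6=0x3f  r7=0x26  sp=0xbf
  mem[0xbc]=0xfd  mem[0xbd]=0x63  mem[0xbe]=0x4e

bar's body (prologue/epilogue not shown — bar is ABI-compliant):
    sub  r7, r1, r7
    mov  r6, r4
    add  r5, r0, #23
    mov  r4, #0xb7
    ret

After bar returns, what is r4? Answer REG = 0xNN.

prologue: push r4 → mem[0xbe]=0x82, sp=0xbe
body[0] sub  r7, r1, r7 → r7=0x90
body[1] mov  r6, r4 → r6=0x82
body[2] add  r5, r0, #23 → r5=0x88
body[3] mov  r4, #0xb7 → r4=0xb7
epilogue: pop r4=0x82, sp=0xbf
r4 is callee-saved → restored

REG = 0x82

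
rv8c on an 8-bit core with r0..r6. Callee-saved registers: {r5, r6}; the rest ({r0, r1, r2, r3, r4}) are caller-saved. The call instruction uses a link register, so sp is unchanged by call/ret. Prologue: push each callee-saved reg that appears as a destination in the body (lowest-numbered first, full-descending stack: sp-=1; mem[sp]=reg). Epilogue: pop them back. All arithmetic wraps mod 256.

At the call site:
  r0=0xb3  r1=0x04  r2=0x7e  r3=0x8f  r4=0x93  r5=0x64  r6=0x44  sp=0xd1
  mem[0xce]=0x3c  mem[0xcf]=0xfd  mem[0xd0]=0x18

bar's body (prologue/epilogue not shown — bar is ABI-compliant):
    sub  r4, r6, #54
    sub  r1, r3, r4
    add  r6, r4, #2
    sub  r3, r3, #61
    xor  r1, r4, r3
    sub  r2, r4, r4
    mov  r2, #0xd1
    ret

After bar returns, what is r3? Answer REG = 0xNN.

REG = 0x52

prologue: push r6 -> mem[0xd0]=0x44, sp=0xd0
body[0] sub  r4, r6, #54 -> r4=0x0e
body[1] sub  r1, r3, r4 -> r1=0x81
body[2] add  r6, r4, #2 -> r6=0x10
body[3] sub  r3, r3, #61 -> r3=0x52
body[4] xor  r1, r4, r3 -> r1=0x5c
body[5] sub  r2, r4, r4 -> r2=0x00
body[6] mov  r2, #0xd1 -> r2=0xd1
epilogue: pop r6=0x44, sp=0xd1
r3 is caller-saved -> body value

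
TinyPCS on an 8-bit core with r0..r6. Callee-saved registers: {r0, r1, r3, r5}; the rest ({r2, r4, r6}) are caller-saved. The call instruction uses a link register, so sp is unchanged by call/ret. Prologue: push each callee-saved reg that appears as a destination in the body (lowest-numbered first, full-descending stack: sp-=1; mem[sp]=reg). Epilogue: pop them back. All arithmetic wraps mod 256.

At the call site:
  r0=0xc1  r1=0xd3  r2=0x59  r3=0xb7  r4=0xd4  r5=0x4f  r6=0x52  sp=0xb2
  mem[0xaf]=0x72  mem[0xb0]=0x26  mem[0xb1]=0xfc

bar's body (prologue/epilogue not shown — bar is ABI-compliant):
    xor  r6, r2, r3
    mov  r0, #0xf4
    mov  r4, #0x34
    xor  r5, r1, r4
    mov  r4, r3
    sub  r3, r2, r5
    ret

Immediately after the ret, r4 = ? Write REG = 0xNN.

REG = 0xb7

prologue: push r0 → mem[0xb1]=0xc1, sp=0xb1
prologue: push r3 → mem[0xb0]=0xb7, sp=0xb0
prologue: push r5 → mem[0xaf]=0x4f, sp=0xaf
body[0] xor  r6, r2, r3 → r6=0xee
body[1] mov  r0, #0xf4 → r0=0xf4
body[2] mov  r4, #0x34 → r4=0x34
body[3] xor  r5, r1, r4 → r5=0xe7
body[4] mov  r4, r3 → r4=0xb7
body[5] sub  r3, r2, r5 → r3=0x72
epilogue: pop r5=0x4f, sp=0xb0
epilogue: pop r3=0xb7, sp=0xb1
epilogue: pop r0=0xc1, sp=0xb2
r4 is caller-saved → body value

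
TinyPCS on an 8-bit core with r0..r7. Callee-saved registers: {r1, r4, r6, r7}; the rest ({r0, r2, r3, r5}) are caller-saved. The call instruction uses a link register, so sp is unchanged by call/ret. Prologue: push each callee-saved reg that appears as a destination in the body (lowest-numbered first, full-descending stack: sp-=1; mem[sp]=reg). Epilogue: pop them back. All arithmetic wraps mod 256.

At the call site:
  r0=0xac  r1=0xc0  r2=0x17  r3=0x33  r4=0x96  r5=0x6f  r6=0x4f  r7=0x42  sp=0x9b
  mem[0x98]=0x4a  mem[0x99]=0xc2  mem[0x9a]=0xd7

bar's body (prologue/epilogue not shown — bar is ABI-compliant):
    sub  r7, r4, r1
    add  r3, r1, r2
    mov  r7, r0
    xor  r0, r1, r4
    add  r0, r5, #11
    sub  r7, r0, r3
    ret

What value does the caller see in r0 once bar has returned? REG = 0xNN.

REG = 0x7a

prologue: push r7 -> mem[0x9a]=0x42, sp=0x9a
body[0] sub  r7, r4, r1 -> r7=0xd6
body[1] add  r3, r1, r2 -> r3=0xd7
body[2] mov  r7, r0 -> r7=0xac
body[3] xor  r0, r1, r4 -> r0=0x56
body[4] add  r0, r5, #11 -> r0=0x7a
body[5] sub  r7, r0, r3 -> r7=0xa3
epilogue: pop r7=0x42, sp=0x9b
r0 is caller-saved -> body value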